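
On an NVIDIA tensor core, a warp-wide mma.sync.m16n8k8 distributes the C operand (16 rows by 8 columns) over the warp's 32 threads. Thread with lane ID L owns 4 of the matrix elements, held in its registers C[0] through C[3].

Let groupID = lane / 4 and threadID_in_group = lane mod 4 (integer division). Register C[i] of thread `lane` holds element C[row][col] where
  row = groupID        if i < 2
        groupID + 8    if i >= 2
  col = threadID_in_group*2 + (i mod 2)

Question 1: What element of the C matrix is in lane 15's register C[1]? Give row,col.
3,7

L=15=>grp=15>>2=3, tig=15&3=3
[1]=>row 3+0=3  col 3·2+1=7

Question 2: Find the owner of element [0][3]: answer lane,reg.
r=0→G=0,rhi=0  c=3→T=1,p=1
L=0*4+1=1  i=0*2+1=1

1,1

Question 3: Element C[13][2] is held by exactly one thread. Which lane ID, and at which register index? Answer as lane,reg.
r=13->g=5,rb=1  c=2->t=1,b0=0
L=5*4+1=21  i=1*2+0=2

21,2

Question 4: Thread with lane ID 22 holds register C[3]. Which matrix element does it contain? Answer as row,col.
13,5

22: g=5,t=2
[3] (5+8,2*2+1) = (13,5)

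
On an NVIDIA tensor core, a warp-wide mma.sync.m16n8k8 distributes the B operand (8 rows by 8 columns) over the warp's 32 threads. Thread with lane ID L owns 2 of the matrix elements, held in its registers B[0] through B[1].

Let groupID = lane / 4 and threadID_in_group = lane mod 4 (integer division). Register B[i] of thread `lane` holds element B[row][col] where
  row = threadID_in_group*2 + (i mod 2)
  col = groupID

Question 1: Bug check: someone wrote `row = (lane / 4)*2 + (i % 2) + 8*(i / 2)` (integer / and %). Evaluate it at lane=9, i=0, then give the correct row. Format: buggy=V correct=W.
`(lane / 4)*2 + (i % 2) + 8*(i / 2)`[9,0]->4
lane 9: gid=2 (9/4), tid=1 (9%4)
i=0: r=1*2+0=2, c=gid=2
row: 4 vs 2

buggy=4 correct=2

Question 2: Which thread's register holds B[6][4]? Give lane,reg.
c=4⇒gr=4  r=6⇒th=3,odd=0
L=4*4+3=19  i=0=0

19,0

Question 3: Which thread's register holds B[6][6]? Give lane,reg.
27,0

c=6→G=6  r=6→T=3,p=0
L=6*4+3=27  i=0=0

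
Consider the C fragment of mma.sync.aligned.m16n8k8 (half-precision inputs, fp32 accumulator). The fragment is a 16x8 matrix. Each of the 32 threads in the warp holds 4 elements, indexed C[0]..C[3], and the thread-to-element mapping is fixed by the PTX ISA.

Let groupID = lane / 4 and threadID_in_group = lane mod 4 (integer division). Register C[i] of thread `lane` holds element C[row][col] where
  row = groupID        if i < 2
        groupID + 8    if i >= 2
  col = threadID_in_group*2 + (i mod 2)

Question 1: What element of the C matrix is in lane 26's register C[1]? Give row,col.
lane 26: gr=6 (26/4), th=2 (26%4)
i=1: r=6+0=6, c=2*2+1=5

6,5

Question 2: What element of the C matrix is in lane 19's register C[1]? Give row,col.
L=19->gid=19>>2=4, tid=19&3=3
[1]->row 4+0=4  col 3·2+1=7

4,7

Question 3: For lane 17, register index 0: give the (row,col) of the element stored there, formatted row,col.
4,2

lane 17=>17/4=4, 17 mod 4=1
i=0  r:4+0=>4  c:2·1+0=>2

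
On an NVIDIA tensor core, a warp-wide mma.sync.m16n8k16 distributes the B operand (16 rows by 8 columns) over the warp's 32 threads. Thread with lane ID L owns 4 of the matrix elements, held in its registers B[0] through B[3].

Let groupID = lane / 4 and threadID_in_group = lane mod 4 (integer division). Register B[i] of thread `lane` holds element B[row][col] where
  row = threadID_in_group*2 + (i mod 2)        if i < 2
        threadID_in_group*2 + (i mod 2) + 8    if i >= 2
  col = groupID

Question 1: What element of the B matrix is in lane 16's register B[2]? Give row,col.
lane 16→16/4=4, 16 mod 4=0
i=2  r:2·0+0+8→8  c:4

8,4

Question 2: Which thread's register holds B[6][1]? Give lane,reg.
7,0

c: 1->gid=1  r: 6->r8=0,tid=3,i&1=0
L=1*4+3=7  i=0*2+0=0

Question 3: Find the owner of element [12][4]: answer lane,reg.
c: 4->gid=4  r: 12->r8=1,tid=2,i&1=0
L=4*4+2=18  i=1*2+0=2

18,2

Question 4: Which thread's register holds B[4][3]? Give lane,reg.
c=3->g=3  r=4->rb=0,t=2,b0=0
L=3*4+2=14  i=0*2+0=0

14,0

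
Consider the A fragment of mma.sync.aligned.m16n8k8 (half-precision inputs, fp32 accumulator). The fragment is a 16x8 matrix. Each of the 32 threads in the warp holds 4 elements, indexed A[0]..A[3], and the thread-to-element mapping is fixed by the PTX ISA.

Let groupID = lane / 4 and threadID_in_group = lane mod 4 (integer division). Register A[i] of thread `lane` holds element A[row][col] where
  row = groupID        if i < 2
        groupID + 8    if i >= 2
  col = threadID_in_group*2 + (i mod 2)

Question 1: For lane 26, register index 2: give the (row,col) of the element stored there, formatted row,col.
14,4

L=26->g=26>>2=6, t=26&3=2
[2]->row 6+8=14  col 2·2+0=4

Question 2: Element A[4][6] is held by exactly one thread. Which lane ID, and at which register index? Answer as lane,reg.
19,0

r=4->g=4,rb=0  c=6->t=3,b0=0
L=4*4+3=19  i=0*2+0=0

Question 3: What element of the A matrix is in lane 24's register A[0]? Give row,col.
6,0

lane 24⇒24/4=6, 24 mod 4=0
i=0  r:6+0⇒6  c:2·0+0⇒0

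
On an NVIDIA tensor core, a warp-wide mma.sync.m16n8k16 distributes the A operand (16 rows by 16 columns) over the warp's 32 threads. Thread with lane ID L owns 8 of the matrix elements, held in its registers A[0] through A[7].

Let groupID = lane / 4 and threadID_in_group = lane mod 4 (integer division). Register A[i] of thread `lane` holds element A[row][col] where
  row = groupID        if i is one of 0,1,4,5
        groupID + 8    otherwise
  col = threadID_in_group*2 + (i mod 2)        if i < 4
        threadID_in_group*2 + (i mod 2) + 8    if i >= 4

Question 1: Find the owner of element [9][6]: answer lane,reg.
7,2

r=9→G=1,rhi=1  c=6→chi=0,T=3,p=0
L=1*4+3=7  i=0*4+1*2+0=2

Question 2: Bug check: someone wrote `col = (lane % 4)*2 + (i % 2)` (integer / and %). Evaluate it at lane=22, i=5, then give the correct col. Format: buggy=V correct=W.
`(lane % 4)*2 + (i % 2)`[22,5]->5
lane 22->22/4=5, 22 mod 4=2
i=5  r:5+0->5  c:2·2+1+8->13
col: 5 vs 13

buggy=5 correct=13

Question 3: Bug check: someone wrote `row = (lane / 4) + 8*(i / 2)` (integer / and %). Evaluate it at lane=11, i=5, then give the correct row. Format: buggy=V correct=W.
`(lane / 4) + 8*(i / 2)`[11,5]->18
11: gid=2,tid=3
[5] (2+0,3*2+1+8) = (2,15)
row: 18 vs 2

buggy=18 correct=2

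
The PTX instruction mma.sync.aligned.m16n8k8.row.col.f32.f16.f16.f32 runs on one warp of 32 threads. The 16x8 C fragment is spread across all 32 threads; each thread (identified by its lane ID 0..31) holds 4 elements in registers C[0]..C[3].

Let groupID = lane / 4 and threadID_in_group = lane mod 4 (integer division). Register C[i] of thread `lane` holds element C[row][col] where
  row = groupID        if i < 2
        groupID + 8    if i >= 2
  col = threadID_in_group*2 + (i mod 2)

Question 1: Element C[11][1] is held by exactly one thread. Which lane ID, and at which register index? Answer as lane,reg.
12,3

r=11⇒gr=3,Rb=1  c=1⇒th=0,odd=1
L=3*4+0=12  i=1*2+1=3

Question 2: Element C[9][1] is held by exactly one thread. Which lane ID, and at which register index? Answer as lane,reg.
r=9->g=1,rb=1  c=1->t=0,b0=1
L=1*4+0=4  i=1*2+1=3

4,3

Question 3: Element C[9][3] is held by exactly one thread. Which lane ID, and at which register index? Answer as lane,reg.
5,3

r=9→G=1,rhi=1  c=3→T=1,p=1
L=1*4+1=5  i=1*2+1=3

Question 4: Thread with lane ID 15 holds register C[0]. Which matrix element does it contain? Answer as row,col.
L=15->gid=15>>2=3, tid=15&3=3
[0]->row 3+0=3  col 3·2+0=6

3,6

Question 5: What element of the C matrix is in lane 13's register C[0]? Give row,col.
13: gr=3,th=1
[0] (3+0,1*2+0) = (3,2)

3,2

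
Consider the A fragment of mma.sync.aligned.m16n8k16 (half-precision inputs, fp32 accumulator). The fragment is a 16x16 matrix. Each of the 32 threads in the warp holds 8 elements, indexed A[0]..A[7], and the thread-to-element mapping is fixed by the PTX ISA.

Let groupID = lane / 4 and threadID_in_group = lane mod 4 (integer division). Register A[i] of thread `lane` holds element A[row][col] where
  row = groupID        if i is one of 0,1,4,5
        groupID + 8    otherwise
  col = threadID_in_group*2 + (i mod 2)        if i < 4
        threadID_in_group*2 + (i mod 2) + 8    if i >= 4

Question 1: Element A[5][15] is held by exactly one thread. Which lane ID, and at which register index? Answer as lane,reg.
23,5

r=5->g=5,rb=0  c=15->cb=1,t=3,b0=1
L=5*4+3=23  i=1*4+0*2+1=5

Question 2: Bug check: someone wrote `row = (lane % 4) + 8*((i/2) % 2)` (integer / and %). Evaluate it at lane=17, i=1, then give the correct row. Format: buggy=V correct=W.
`(lane % 4) + 8*((i/2) % 2)`[17,1]->1
lane 17: g=4 (17/4), t=1 (17%4)
i=1: r=4+0=4, c=1*2+1+0=3
row: 1 vs 4

buggy=1 correct=4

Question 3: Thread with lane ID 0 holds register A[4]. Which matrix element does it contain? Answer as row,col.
0,8

lane 0: G=0 (0/4), T=0 (0%4)
i=4: r=0+0=0, c=0*2+0+8=8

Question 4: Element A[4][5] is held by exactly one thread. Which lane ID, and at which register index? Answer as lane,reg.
r:4=>grp=4,rB=0  c:5=>cB=0,tig=2,lo=1
L=4*4+2=18  i=0*4+0*2+1=1

18,1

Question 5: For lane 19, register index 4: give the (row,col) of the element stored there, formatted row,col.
L=19→G=19>>2=4, T=19&3=3
[4]→row 4+0=4  col 3·2+0+8=14

4,14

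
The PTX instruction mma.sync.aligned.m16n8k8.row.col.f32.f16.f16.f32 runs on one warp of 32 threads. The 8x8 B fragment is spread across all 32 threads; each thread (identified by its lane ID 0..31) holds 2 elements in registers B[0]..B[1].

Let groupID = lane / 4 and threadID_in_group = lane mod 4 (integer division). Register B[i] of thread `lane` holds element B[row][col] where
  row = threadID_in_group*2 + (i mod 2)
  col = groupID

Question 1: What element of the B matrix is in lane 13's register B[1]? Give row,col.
3,3

lane 13⇒13/4=3, 13 mod 4=1
i=1  r:2·1+1⇒3  c:3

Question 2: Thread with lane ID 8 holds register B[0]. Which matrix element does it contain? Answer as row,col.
8: grp=2,tig=0
[0] (0*2+0,2) = (0,2)

0,2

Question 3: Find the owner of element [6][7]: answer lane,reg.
c=7->g=7  r=6->t=3,b0=0
L=7*4+3=31  i=0=0

31,0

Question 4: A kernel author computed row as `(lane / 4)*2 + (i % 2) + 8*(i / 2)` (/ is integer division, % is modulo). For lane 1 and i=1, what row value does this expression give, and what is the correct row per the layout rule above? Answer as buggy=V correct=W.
`(lane / 4)*2 + (i % 2) + 8*(i / 2)`[1,1]->1
1: g=0,t=1
[1] (1*2+1,0) = (3,0)
row: 1 vs 3

buggy=1 correct=3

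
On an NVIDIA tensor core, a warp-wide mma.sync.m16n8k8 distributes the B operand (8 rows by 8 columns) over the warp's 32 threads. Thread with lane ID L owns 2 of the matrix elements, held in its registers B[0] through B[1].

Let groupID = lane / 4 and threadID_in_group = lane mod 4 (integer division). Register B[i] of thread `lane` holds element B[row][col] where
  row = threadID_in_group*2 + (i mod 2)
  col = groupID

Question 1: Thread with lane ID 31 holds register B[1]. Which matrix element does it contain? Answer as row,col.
lane 31->31/4=7, 31 mod 4=3
i=1  r:2·3+1->7  c:7

7,7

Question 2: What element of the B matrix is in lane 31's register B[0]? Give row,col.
lane 31: g=7 (31/4), t=3 (31%4)
i=0: r=3*2+0=6, c=g=7

6,7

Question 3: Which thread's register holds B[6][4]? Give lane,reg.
c: 4->gid=4  r: 6->tid=3,i&1=0
L=4*4+3=19  i=0=0

19,0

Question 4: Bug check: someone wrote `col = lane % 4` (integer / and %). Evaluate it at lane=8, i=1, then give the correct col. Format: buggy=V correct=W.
`lane % 4`[8,1]=>0
lane 8=>8/4=2, 8 mod 4=0
i=1  r:2·0+1=>1  c:2
col: 0 vs 2

buggy=0 correct=2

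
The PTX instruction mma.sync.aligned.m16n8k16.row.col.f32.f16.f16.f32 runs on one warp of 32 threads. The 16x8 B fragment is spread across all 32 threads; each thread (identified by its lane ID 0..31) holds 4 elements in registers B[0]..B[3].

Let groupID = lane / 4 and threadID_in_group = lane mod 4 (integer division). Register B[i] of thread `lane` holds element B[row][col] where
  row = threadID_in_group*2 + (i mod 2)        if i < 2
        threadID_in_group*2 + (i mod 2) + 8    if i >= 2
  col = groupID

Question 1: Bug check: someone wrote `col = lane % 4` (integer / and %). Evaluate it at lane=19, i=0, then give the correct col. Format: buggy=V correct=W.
buggy=3 correct=4

`lane % 4`[19,0]→3
L=19→G=19>>2=4, T=19&3=3
[0]→row 3·2+0+0=6  col G=4
col: 3 vs 4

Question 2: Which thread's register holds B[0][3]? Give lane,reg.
c:3=>grp=3  r:0=>rB=0,tig=0,lo=0
L=3*4+0=12  i=0*2+0=0

12,0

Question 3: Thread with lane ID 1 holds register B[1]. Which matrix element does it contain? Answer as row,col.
1: G=0,T=1
[1] (1*2+1+0,0) = (3,0)

3,0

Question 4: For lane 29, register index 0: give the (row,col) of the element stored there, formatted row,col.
lane 29⇒29/4=7, 29 mod 4=1
i=0  r:2·1+0+0⇒2  c:7

2,7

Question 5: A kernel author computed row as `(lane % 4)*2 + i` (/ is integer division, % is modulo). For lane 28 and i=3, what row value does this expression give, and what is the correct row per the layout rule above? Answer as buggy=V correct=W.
`(lane % 4)*2 + i`[28,3]->3
lane 28: g=7 (28/4), t=0 (28%4)
i=3: r=0*2+1+8=9, c=g=7
row: 3 vs 9

buggy=3 correct=9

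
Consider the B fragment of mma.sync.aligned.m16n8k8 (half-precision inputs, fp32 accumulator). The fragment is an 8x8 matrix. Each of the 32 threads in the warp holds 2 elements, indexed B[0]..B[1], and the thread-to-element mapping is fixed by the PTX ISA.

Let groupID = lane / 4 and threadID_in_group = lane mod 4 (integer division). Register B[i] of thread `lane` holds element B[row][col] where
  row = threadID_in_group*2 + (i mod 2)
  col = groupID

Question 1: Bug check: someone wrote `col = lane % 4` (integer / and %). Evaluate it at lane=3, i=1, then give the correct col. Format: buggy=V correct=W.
`lane % 4`[3,1]->3
lane 3->3/4=0, 3 mod 4=3
i=1  r:2·3+1->7  c:0
col: 3 vs 0

buggy=3 correct=0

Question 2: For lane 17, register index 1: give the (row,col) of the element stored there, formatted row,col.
17: gid=4,tid=1
[1] (1*2+1,4) = (3,4)

3,4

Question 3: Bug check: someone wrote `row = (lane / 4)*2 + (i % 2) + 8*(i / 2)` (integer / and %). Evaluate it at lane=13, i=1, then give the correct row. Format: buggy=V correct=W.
buggy=7 correct=3

`(lane / 4)*2 + (i % 2) + 8*(i / 2)`[13,1]→7
lane 13: G=3 (13/4), T=1 (13%4)
i=1: r=1*2+1=3, c=G=3
row: 7 vs 3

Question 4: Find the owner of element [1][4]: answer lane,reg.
c: 4->gid=4  r: 1->tid=0,i&1=1
L=4*4+0=16  i=1=1

16,1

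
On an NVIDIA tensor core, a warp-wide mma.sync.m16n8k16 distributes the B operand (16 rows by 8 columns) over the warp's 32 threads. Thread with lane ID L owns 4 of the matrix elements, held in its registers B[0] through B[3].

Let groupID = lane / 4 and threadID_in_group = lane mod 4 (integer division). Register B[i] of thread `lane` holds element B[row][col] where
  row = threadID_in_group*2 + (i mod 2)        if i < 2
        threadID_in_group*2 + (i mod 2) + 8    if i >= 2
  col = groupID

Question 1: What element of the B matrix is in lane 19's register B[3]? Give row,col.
lane 19⇒19/4=4, 19 mod 4=3
i=3  r:2·3+1+8⇒15  c:4

15,4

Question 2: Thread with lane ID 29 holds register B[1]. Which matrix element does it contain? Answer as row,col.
29: g=7,t=1
[1] (1*2+1+0,7) = (3,7)

3,7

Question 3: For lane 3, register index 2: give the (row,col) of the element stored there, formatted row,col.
L=3→G=3>>2=0, T=3&3=3
[2]→row 3·2+0+8=14  col G=0

14,0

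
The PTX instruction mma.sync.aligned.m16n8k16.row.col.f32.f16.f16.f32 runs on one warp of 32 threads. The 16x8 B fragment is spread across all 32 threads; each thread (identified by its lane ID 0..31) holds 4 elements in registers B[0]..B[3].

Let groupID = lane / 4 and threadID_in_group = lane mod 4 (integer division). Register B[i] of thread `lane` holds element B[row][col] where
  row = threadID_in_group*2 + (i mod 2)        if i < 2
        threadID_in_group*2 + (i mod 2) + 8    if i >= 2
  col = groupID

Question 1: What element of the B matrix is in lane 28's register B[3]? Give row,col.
lane 28: grp=7 (28/4), tig=0 (28%4)
i=3: r=0*2+1+8=9, c=grp=7

9,7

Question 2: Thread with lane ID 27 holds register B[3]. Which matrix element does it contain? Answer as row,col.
L=27->g=27>>2=6, t=27&3=3
[3]->row 3·2+1+8=15  col g=6

15,6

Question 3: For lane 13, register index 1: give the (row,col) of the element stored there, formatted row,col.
3,3

lane 13: g=3 (13/4), t=1 (13%4)
i=1: r=1*2+1+0=3, c=g=3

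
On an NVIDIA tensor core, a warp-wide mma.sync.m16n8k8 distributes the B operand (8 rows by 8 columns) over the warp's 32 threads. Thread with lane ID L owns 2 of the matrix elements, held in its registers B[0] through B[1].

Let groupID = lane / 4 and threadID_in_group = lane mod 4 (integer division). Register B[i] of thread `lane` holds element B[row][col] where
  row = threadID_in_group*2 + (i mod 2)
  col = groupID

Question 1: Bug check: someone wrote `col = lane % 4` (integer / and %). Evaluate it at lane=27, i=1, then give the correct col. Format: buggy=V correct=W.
buggy=3 correct=6

`lane % 4`[27,1]->3
27: gid=6,tid=3
[1] (3*2+1,6) = (7,6)
col: 3 vs 6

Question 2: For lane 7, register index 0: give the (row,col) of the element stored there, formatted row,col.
L=7=>grp=7>>2=1, tig=7&3=3
[0]=>row 3·2+0=6  col grp=1

6,1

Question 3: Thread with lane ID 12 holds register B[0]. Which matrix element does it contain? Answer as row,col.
L=12->gid=12>>2=3, tid=12&3=0
[0]->row 0·2+0=0  col gid=3

0,3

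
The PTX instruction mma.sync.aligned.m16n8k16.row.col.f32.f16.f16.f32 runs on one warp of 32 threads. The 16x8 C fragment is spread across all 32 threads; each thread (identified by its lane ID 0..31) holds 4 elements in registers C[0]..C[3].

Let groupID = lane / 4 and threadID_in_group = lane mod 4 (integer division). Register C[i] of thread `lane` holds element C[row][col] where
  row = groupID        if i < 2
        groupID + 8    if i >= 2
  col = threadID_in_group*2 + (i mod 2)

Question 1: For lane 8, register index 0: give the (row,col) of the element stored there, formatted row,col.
2,0

L=8=>grp=8>>2=2, tig=8&3=0
[0]=>row 2+0=2  col 0·2+0=0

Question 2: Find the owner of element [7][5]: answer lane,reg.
30,1

r=7⇒gr=7,Rb=0  c=5⇒th=2,odd=1
L=7*4+2=30  i=0*2+1=1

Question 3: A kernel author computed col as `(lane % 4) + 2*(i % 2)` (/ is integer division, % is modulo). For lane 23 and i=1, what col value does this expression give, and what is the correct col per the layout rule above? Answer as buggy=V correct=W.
buggy=5 correct=7

`(lane % 4) + 2*(i % 2)`[23,1]⇒5
L=23⇒gr=23>>2=5, th=23&3=3
[1]⇒row 5+0=5  col 3·2+1=7
col: 5 vs 7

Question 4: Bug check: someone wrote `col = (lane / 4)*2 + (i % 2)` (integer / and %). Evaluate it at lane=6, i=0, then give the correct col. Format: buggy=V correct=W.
`(lane / 4)*2 + (i % 2)`[6,0]=>2
lane 6=>6/4=1, 6 mod 4=2
i=0  r:1+0=>1  c:2·2+0=>4
col: 2 vs 4

buggy=2 correct=4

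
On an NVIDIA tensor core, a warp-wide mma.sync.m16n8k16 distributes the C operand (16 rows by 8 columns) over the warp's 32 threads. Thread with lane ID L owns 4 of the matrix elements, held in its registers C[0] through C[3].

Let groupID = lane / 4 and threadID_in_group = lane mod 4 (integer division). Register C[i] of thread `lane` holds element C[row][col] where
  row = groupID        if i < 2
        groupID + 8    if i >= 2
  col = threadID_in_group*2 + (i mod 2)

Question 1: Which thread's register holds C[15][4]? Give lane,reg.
r:15=>grp=7,rB=1  c:4=>tig=2,lo=0
L=7*4+2=30  i=1*2+0=2

30,2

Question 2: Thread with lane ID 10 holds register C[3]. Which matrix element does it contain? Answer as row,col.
10,5

lane 10: G=2 (10/4), T=2 (10%4)
i=3: r=2+8=10, c=2*2+1=5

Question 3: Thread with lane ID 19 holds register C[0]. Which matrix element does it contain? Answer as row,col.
4,6

lane 19=>19/4=4, 19 mod 4=3
i=0  r:4+0=>4  c:2·3+0=>6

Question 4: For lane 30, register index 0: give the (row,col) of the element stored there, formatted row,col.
7,4

L=30⇒gr=30>>2=7, th=30&3=2
[0]⇒row 7+0=7  col 2·2+0=4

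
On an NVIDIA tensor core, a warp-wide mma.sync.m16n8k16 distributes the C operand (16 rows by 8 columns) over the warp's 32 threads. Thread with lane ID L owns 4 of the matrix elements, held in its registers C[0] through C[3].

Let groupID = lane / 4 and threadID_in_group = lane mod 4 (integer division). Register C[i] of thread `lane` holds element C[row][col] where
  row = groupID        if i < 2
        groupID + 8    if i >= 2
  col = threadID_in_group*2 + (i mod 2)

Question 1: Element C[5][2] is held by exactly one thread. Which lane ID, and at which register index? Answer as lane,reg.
r=5⇒gr=5,Rb=0  c=2⇒th=1,odd=0
L=5*4+1=21  i=0*2+0=0

21,0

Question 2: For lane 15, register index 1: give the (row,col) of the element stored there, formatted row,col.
3,7

15: g=3,t=3
[1] (3+0,3*2+1) = (3,7)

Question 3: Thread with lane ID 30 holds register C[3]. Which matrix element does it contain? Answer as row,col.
lane 30->30/4=7, 30 mod 4=2
i=3  r:7+8->15  c:2·2+1->5

15,5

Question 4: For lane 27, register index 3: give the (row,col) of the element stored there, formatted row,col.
lane 27→27/4=6, 27 mod 4=3
i=3  r:6+8→14  c:2·3+1→7

14,7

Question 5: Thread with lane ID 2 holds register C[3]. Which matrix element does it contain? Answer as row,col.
lane 2: G=0 (2/4), T=2 (2%4)
i=3: r=0+8=8, c=2*2+1=5

8,5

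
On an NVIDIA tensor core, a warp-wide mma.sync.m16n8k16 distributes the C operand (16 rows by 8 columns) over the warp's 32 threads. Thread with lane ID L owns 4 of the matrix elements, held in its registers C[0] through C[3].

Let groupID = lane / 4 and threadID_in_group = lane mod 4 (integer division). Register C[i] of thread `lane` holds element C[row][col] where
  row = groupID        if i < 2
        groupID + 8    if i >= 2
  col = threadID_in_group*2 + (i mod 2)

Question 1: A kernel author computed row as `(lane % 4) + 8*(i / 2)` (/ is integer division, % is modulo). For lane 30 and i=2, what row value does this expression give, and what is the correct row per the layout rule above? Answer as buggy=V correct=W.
buggy=10 correct=15

`(lane % 4) + 8*(i / 2)`[30,2]⇒10
lane 30⇒30/4=7, 30 mod 4=2
i=2  r:7+8⇒15  c:2·2+0⇒4
row: 10 vs 15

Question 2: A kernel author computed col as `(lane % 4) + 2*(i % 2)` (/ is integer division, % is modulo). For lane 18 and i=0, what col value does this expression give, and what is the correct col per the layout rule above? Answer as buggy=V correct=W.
buggy=2 correct=4

`(lane % 4) + 2*(i % 2)`[18,0]->2
L=18->gid=18>>2=4, tid=18&3=2
[0]->row 4+0=4  col 2·2+0=4
col: 2 vs 4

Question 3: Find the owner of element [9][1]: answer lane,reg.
r: 9->gid=1,r8=1  c: 1->tid=0,i&1=1
L=1*4+0=4  i=1*2+1=3

4,3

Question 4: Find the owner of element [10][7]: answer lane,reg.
r: 10->gid=2,r8=1  c: 7->tid=3,i&1=1
L=2*4+3=11  i=1*2+1=3

11,3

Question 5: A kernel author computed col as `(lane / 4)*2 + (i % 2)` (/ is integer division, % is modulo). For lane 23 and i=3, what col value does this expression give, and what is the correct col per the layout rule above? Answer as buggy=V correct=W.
`(lane / 4)*2 + (i % 2)`[23,3]⇒11
lane 23⇒23/4=5, 23 mod 4=3
i=3  r:5+8⇒13  c:2·3+1⇒7
col: 11 vs 7

buggy=11 correct=7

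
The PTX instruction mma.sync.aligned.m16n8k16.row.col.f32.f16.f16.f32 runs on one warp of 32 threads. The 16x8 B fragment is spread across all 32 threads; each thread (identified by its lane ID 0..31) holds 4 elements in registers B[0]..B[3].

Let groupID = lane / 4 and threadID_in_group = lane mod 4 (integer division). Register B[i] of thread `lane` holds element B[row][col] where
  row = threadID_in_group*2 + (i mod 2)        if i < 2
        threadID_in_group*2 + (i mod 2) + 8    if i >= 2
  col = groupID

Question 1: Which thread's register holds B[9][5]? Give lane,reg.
20,3

c=5→G=5  r=9→rhi=1,T=0,p=1
L=5*4+0=20  i=1*2+1=3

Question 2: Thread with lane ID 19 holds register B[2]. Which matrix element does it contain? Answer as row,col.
14,4

lane 19=>19/4=4, 19 mod 4=3
i=2  r:2·3+0+8=>14  c:4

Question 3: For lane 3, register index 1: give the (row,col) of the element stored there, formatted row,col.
lane 3: gid=0 (3/4), tid=3 (3%4)
i=1: r=3*2+1+0=7, c=gid=0

7,0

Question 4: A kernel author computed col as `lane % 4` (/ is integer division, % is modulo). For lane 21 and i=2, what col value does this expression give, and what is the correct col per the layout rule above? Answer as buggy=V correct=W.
`lane % 4`[21,2]->1
21: g=5,t=1
[2] (1*2+0+8,5) = (10,5)
col: 1 vs 5

buggy=1 correct=5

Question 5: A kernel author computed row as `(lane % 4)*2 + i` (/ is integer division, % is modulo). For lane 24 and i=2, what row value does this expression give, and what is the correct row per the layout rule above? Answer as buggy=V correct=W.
`(lane % 4)*2 + i`[24,2]->2
L=24->gid=24>>2=6, tid=24&3=0
[2]->row 0·2+0+8=8  col gid=6
row: 2 vs 8

buggy=2 correct=8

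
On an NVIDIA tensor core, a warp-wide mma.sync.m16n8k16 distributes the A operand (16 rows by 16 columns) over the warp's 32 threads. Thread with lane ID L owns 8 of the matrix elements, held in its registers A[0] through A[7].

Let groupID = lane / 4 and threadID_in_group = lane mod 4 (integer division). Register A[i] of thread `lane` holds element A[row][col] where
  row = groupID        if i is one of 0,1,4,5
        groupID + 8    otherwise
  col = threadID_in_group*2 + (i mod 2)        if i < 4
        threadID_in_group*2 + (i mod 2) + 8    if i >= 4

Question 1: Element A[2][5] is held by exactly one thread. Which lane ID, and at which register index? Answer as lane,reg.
r=2⇒gr=2,Rb=0  c=5⇒Cb=0,th=2,odd=1
L=2*4+2=10  i=0*4+0*2+1=1

10,1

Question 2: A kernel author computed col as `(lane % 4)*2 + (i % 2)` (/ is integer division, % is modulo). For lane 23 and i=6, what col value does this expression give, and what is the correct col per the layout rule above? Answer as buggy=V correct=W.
buggy=6 correct=14

`(lane % 4)*2 + (i % 2)`[23,6]=>6
L=23=>grp=23>>2=5, tig=23&3=3
[6]=>row 5+8=13  col 3·2+0+8=14
col: 6 vs 14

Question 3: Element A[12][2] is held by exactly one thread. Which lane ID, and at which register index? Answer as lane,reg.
r:12=>grp=4,rB=1  c:2=>cB=0,tig=1,lo=0
L=4*4+1=17  i=0*4+1*2+0=2

17,2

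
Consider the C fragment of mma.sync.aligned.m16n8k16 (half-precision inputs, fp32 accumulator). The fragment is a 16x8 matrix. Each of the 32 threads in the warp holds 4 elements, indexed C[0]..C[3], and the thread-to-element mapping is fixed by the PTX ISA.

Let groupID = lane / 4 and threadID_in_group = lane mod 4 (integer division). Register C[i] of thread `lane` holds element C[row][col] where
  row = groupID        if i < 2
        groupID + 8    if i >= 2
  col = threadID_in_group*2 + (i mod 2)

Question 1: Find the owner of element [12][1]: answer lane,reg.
16,3

r: 12->gid=4,r8=1  c: 1->tid=0,i&1=1
L=4*4+0=16  i=1*2+1=3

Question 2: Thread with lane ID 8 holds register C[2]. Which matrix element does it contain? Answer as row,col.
8: g=2,t=0
[2] (2+8,0*2+0) = (10,0)

10,0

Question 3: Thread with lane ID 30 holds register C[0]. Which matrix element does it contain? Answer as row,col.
30: gr=7,th=2
[0] (7+0,2*2+0) = (7,4)

7,4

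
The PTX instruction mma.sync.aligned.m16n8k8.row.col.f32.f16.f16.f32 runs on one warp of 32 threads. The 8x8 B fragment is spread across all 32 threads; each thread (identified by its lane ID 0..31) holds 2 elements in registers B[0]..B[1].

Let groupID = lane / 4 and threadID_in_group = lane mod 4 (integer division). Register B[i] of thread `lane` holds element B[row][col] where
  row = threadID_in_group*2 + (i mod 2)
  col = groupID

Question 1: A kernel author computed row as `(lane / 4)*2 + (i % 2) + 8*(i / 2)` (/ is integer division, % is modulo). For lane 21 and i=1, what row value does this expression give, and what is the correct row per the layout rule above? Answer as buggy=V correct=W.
`(lane / 4)*2 + (i % 2) + 8*(i / 2)`[21,1]->11
lane 21->21/4=5, 21 mod 4=1
i=1  r:2·1+1->3  c:5
row: 11 vs 3

buggy=11 correct=3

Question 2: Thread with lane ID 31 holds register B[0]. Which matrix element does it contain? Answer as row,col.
31: gid=7,tid=3
[0] (3*2+0,7) = (6,7)

6,7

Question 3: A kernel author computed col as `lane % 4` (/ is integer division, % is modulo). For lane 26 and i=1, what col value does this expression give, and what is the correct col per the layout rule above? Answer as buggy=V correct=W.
`lane % 4`[26,1]=>2
lane 26: grp=6 (26/4), tig=2 (26%4)
i=1: r=2*2+1=5, c=grp=6
col: 2 vs 6

buggy=2 correct=6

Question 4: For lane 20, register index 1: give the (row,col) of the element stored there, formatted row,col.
1,5

lane 20->20/4=5, 20 mod 4=0
i=1  r:2·0+1->1  c:5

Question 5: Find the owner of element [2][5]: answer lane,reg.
c=5->g=5  r=2->t=1,b0=0
L=5*4+1=21  i=0=0

21,0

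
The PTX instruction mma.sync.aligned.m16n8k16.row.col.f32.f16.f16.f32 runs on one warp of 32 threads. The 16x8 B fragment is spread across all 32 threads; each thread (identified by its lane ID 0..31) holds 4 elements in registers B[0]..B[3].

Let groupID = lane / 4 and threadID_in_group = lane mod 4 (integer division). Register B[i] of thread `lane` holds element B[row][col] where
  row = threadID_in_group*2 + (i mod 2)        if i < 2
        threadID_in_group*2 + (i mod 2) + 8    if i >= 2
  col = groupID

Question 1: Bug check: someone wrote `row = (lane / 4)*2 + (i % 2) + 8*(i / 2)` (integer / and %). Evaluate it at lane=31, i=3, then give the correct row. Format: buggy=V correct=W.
buggy=23 correct=15

`(lane / 4)*2 + (i % 2) + 8*(i / 2)`[31,3]⇒23
31: gr=7,th=3
[3] (3*2+1+8,7) = (15,7)
row: 23 vs 15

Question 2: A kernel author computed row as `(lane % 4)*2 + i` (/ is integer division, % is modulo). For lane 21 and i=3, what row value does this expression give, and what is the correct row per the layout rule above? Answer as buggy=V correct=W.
`(lane % 4)*2 + i`[21,3]=>5
lane 21: grp=5 (21/4), tig=1 (21%4)
i=3: r=1*2+1+8=11, c=grp=5
row: 5 vs 11

buggy=5 correct=11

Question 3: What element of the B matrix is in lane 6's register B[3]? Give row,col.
lane 6⇒6/4=1, 6 mod 4=2
i=3  r:2·2+1+8⇒13  c:1

13,1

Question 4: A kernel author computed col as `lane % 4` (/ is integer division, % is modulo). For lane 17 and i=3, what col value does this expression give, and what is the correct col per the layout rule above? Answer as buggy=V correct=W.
`lane % 4`[17,3]=>1
L=17=>grp=17>>2=4, tig=17&3=1
[3]=>row 1·2+1+8=11  col grp=4
col: 1 vs 4

buggy=1 correct=4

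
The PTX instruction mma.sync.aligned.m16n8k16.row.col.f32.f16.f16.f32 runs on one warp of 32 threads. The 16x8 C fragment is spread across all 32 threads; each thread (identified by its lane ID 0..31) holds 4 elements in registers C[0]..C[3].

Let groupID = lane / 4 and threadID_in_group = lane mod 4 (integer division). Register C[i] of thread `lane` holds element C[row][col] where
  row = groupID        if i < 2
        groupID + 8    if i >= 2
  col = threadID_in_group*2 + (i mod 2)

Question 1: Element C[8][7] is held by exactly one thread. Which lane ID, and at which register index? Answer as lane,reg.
r=8→G=0,rhi=1  c=7→T=3,p=1
L=0*4+3=3  i=1*2+1=3

3,3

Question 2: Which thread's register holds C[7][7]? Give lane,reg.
31,1

r=7⇒gr=7,Rb=0  c=7⇒th=3,odd=1
L=7*4+3=31  i=0*2+1=1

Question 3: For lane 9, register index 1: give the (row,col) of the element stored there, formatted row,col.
2,3

L=9=>grp=9>>2=2, tig=9&3=1
[1]=>row 2+0=2  col 1·2+1=3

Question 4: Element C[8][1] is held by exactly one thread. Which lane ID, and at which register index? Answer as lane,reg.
0,3

r: 8->gid=0,r8=1  c: 1->tid=0,i&1=1
L=0*4+0=0  i=1*2+1=3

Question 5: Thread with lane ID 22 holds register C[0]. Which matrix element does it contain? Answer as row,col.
5,4

lane 22: grp=5 (22/4), tig=2 (22%4)
i=0: r=5+0=5, c=2*2+0=4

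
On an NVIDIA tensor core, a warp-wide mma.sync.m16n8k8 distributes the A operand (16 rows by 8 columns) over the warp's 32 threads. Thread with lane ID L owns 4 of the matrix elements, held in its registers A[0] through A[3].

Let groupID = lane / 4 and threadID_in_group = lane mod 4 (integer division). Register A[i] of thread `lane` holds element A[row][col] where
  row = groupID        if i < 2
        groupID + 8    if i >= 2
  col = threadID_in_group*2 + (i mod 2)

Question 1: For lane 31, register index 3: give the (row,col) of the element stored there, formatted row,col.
15,7

lane 31: G=7 (31/4), T=3 (31%4)
i=3: r=7+8=15, c=3*2+1=7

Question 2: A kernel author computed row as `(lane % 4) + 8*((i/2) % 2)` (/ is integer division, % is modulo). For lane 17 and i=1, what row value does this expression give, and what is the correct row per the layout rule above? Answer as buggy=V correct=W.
buggy=1 correct=4

`(lane % 4) + 8*((i/2) % 2)`[17,1]->1
lane 17: gid=4 (17/4), tid=1 (17%4)
i=1: r=4+0=4, c=1*2+1=3
row: 1 vs 4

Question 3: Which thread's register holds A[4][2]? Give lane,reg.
17,0

r=4->g=4,rb=0  c=2->t=1,b0=0
L=4*4+1=17  i=0*2+0=0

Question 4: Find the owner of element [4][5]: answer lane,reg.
18,1

r:4=>grp=4,rB=0  c:5=>tig=2,lo=1
L=4*4+2=18  i=0*2+1=1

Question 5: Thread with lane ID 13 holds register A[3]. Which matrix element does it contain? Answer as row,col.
L=13→G=13>>2=3, T=13&3=1
[3]→row 3+8=11  col 1·2+1=3

11,3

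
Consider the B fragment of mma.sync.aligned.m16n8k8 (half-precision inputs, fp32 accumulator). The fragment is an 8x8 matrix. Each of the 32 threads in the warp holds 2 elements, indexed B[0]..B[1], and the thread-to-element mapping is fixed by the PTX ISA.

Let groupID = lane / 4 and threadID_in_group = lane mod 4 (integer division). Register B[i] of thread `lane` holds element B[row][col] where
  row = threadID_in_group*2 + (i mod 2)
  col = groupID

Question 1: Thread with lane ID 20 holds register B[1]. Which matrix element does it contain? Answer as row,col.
1,5

lane 20->20/4=5, 20 mod 4=0
i=1  r:2·0+1->1  c:5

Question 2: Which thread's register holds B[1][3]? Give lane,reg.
12,1

c=3→G=3  r=1→T=0,p=1
L=3*4+0=12  i=1=1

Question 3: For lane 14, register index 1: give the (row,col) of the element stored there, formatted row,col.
5,3

lane 14=>14/4=3, 14 mod 4=2
i=1  r:2·2+1=>5  c:3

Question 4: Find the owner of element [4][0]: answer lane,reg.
c=0→G=0  r=4→T=2,p=0
L=0*4+2=2  i=0=0

2,0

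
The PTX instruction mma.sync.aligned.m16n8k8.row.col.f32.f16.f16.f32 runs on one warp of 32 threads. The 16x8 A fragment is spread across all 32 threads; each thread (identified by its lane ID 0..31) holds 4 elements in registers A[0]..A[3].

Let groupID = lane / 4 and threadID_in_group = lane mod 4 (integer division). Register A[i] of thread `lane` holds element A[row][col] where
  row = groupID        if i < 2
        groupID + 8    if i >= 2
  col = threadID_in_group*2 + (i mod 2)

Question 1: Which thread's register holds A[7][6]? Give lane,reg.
r: 7->gid=7,r8=0  c: 6->tid=3,i&1=0
L=7*4+3=31  i=0*2+0=0

31,0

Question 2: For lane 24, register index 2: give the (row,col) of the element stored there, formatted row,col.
L=24→G=24>>2=6, T=24&3=0
[2]→row 6+8=14  col 0·2+0=0

14,0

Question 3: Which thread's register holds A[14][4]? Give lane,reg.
26,2

r=14⇒gr=6,Rb=1  c=4⇒th=2,odd=0
L=6*4+2=26  i=1*2+0=2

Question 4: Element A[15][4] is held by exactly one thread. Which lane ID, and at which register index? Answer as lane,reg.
30,2

r:15=>grp=7,rB=1  c:4=>tig=2,lo=0
L=7*4+2=30  i=1*2+0=2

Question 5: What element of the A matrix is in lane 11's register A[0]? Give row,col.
2,6

lane 11: gid=2 (11/4), tid=3 (11%4)
i=0: r=2+0=2, c=3*2+0=6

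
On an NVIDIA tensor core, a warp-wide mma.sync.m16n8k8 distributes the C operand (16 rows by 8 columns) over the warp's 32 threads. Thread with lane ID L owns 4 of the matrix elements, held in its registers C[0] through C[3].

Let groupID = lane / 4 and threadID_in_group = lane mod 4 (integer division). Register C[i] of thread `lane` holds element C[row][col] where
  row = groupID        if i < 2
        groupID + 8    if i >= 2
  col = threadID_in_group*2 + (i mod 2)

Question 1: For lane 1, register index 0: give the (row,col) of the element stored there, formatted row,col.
lane 1=>1/4=0, 1 mod 4=1
i=0  r:0+0=>0  c:2·1+0=>2

0,2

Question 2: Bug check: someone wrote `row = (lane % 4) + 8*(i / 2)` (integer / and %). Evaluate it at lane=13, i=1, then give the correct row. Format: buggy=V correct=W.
`(lane % 4) + 8*(i / 2)`[13,1]=>1
lane 13=>13/4=3, 13 mod 4=1
i=1  r:3+0=>3  c:2·1+1=>3
row: 1 vs 3

buggy=1 correct=3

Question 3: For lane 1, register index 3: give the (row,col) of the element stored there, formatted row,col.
8,3

lane 1: G=0 (1/4), T=1 (1%4)
i=3: r=0+8=8, c=1*2+1=3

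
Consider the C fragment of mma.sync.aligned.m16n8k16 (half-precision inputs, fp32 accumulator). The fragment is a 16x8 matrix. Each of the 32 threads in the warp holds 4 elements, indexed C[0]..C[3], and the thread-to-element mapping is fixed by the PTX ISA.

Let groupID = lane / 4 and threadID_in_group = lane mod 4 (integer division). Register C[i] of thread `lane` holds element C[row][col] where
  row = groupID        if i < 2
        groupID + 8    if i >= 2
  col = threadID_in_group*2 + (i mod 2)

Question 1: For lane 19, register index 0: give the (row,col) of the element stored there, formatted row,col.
4,6

lane 19: g=4 (19/4), t=3 (19%4)
i=0: r=4+0=4, c=3*2+0=6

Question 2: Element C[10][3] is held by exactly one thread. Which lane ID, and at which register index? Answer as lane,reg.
9,3

r:10=>grp=2,rB=1  c:3=>tig=1,lo=1
L=2*4+1=9  i=1*2+1=3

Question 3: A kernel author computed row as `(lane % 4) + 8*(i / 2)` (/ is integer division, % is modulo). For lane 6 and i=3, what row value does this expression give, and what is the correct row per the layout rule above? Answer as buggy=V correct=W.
buggy=10 correct=9

`(lane % 4) + 8*(i / 2)`[6,3]⇒10
L=6⇒gr=6>>2=1, th=6&3=2
[3]⇒row 1+8=9  col 2·2+1=5
row: 10 vs 9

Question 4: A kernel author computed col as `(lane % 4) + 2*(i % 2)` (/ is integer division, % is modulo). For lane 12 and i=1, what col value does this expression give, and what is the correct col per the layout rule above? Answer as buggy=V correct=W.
buggy=2 correct=1

`(lane % 4) + 2*(i % 2)`[12,1]=>2
lane 12=>12/4=3, 12 mod 4=0
i=1  r:3+0=>3  c:2·0+1=>1
col: 2 vs 1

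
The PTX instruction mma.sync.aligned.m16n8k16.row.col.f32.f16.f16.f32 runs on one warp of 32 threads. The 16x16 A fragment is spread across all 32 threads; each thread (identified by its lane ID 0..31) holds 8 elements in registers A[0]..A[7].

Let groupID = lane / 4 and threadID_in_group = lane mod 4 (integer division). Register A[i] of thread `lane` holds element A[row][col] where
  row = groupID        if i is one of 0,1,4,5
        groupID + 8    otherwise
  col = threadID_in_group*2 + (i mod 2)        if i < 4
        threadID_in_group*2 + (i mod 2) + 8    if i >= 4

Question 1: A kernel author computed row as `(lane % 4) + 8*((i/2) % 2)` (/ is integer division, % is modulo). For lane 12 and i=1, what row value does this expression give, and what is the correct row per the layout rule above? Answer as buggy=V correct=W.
buggy=0 correct=3

`(lane % 4) + 8*((i/2) % 2)`[12,1]->0
L=12->gid=12>>2=3, tid=12&3=0
[1]->row 3+0=3  col 0·2+1+0=1
row: 0 vs 3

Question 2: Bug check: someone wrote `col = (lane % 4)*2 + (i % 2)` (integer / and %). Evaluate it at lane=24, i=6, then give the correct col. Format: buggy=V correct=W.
`(lane % 4)*2 + (i % 2)`[24,6]→0
lane 24: G=6 (24/4), T=0 (24%4)
i=6: r=6+8=14, c=0*2+0+8=8
col: 0 vs 8

buggy=0 correct=8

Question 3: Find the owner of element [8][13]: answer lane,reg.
r:8=>grp=0,rB=1  c:13=>cB=1,tig=2,lo=1
L=0*4+2=2  i=1*4+1*2+1=7

2,7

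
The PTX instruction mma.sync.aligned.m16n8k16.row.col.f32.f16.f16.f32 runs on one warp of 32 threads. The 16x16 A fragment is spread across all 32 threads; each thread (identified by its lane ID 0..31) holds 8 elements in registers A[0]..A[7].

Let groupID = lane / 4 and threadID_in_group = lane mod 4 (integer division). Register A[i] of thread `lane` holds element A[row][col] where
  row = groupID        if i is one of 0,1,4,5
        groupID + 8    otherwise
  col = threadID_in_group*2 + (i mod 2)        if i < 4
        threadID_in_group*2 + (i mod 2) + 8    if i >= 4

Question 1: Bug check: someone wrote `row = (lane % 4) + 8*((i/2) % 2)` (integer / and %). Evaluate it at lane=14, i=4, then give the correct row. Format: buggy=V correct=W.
`(lane % 4) + 8*((i/2) % 2)`[14,4]->2
L=14->gid=14>>2=3, tid=14&3=2
[4]->row 3+0=3  col 2·2+0+8=12
row: 2 vs 3

buggy=2 correct=3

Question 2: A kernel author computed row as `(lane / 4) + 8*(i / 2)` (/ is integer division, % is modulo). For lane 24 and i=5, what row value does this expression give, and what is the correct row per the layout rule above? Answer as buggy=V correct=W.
buggy=22 correct=6

`(lane / 4) + 8*(i / 2)`[24,5]=>22
lane 24: grp=6 (24/4), tig=0 (24%4)
i=5: r=6+0=6, c=0*2+1+8=9
row: 22 vs 6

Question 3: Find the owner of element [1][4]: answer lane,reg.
r: 1->gid=1,r8=0  c: 4->c8=0,tid=2,i&1=0
L=1*4+2=6  i=0*4+0*2+0=0

6,0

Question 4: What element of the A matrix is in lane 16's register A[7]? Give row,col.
12,9

L=16->g=16>>2=4, t=16&3=0
[7]->row 4+8=12  col 0·2+1+8=9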